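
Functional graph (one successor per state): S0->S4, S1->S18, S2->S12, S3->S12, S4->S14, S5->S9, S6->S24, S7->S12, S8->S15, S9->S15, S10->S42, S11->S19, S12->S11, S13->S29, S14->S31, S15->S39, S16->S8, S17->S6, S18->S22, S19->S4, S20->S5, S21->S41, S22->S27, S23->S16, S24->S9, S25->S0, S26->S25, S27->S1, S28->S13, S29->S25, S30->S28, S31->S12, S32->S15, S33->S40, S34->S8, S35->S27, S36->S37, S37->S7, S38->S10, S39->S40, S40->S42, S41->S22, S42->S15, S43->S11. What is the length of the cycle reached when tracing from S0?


Trace from S0 until a state repeats:
  S0 -> S4 -> S14 -> S31 -> S12 -> S11 -> S19 -> S4
S4 first seen at step 1, revisited at step 7.
Cycle length = 7 - 1 = 6

6


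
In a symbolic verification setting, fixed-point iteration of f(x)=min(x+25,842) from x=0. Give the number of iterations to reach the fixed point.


Step 1: x=0, cap=842, increment=25
Step 2: x grows by 25 each step until capped at 842; fixed point is x=842
Step 3: iterations = ceil(842/25) = 34

34


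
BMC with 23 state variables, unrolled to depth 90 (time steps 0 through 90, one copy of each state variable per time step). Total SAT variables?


BMC unrolls to depth k, creating one copy of each state var for steps 0..k.
Step count = 90 + 1 = 91 (steps 0 through 90)
Vars per step = 23
Total = 23 * 91 = 2093

2093


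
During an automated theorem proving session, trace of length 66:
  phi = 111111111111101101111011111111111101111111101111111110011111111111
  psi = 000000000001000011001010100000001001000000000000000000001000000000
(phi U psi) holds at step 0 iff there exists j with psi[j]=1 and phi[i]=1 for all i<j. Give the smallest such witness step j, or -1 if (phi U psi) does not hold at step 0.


(phi U psi) at 0: need smallest j with psi[j]=1 and phi[i]=1 for all i in [0,j).
Scan from step 0:
  step 0: phi=1, psi=0 -> continue
  step 1: phi=1, psi=0 -> continue
  step 2: phi=1, psi=0 -> continue
  step 3: phi=1, psi=0 -> continue
  step 11: psi=1 and phi held for [0,11) -> witness found
Witness step = 11

11


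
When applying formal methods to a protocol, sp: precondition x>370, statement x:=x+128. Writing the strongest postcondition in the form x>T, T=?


Formula: sp(P, x:=E) = exists old_x. (x = E[old_x/x]) AND P[old_x/x] (old_x is the value of x before the assignment; eliminate old_x by solving x = E[old_x/x] for old_x)
Step 1: Precondition P: x>370, i.e. old_x > 370
Step 2: Assignment gives x = old_x + 128, so old_x = x - 128
Step 3: Substitute into P: x - 128 > 370
Step 4: Simplify: x > 370+128 = 498

498


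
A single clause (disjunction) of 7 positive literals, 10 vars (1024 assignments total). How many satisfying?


Step 1: Total=2^10=1024
Step 2: Unsat when all 7 false: 2^3=8
Step 3: Sat=1024-8=1016

1016


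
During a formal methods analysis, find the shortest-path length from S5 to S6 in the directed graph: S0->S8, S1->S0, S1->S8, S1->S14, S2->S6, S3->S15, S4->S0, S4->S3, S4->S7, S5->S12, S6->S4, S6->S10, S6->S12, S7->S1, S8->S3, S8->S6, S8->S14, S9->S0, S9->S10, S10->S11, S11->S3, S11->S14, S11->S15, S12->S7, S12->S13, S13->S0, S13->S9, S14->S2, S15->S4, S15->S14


BFS layer-by-layer from S5:
  dist 0: {S5}
  dist 1: {S12}
  dist 2: {S7, S13}
  dist 3: {S0, S1, S9}
  dist 4: {S8, S10, S14}
  dist 5: {S2, S3, S6, S11}
  -> S6 reached at distance 5
Shortest path length = 5

5


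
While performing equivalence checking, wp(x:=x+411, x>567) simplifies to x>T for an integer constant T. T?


Formula: wp(x:=E, P) = P[E/x] (substitute E for x in postcondition)
Step 1: Postcondition: x>567
Step 2: Substitute x+411 for x: x+411>567
Step 3: Solve for x: x > 567-411 = 156

156


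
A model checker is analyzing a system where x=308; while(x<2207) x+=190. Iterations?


Step 1: x goes from 308 toward 2207 by 190; the body runs while x<2207, so iterations = ceil((bound-start)/step)
Step 2: Distance=1899
Step 3: ceil(1899/190)=10

10


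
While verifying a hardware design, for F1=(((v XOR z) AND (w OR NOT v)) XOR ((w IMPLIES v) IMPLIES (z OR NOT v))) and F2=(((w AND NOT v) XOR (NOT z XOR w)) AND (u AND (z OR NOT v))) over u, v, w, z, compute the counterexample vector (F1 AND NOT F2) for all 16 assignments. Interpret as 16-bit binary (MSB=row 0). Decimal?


F1 = (((v XOR z) AND (w OR NOT v)) XOR ((w IMPLIES v) IMPLIES (z OR NOT v)))
F2 = (((w AND NOT v) XOR (NOT z XOR w)) AND (u AND (z OR NOT v)))
Counterexample to F1=>F2 is where F1=1 and F2=0.
Evaluate each row (bits = u,v,w,z, MSB first):
  row 0 [0000]: F1=1 F2=0 -> F1&~F2 -> 1
  row 1 [0001]: F1=0 F2=0 -> F1&~F2 -> 0
  row 2 [0010]: F1=1 F2=0 -> F1&~F2 -> 1
  row 3 [0011]: F1=0 F2=0 -> F1&~F2 -> 0
  row 4 [0100]: F1=0 F2=0 -> F1&~F2 -> 0
  row 5 [0101]: F1=1 F2=0 -> F1&~F2 -> 1
  row 6 [0110]: F1=1 F2=0 -> F1&~F2 -> 1
  row 7 [0111]: F1=1 F2=0 -> F1&~F2 -> 1
  row 8 [1000]: F1=1 F2=1 -> F1&~F2 -> 0
  row 9 [1001]: F1=0 F2=0 -> F1&~F2 -> 0
  row 10 [1010]: F1=1 F2=1 -> F1&~F2 -> 0
  row 11 [1011]: F1=0 F2=0 -> F1&~F2 -> 0
  row 12 [1100]: F1=0 F2=0 -> F1&~F2 -> 0
  row 13 [1101]: F1=1 F2=0 -> F1&~F2 -> 1
  row 14 [1110]: F1=1 F2=0 -> F1&~F2 -> 1
  row 15 [1111]: F1=1 F2=1 -> F1&~F2 -> 0
Full result column, 4 rows per line (u,v fixed per line; w,z runs 00..11 left to right):
  rows 0-3 [u,v=00]: 1010  = hex A
  rows 4-7 [u,v=01]: 0111  = hex 7
  rows 8-11 [u,v=10]: 0000  = hex 0
  rows 12-15 [u,v=11]: 0110  = hex 6
Counterexample vector (row 0 .. row 15) = 1010011100000110
Output column grouped in 4s = 1010 0111 0000 0110 = 0xA706
Convert to decimal digit by digit (value = value*16 + digit):
  A -> 10
  10*16 + 7 = 167
  167*16 + 0 = 2672
  2672*16 + 6 = 42758
Decimal = 42758

42758


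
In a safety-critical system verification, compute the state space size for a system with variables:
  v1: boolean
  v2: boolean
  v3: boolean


State space = product of domain sizes of all variables.
Domain sizes:
  v1 (boolean): 2
  v2 (boolean): 2
  v3 (boolean): 2
Product = 2 * 2 * 2 = 8

8


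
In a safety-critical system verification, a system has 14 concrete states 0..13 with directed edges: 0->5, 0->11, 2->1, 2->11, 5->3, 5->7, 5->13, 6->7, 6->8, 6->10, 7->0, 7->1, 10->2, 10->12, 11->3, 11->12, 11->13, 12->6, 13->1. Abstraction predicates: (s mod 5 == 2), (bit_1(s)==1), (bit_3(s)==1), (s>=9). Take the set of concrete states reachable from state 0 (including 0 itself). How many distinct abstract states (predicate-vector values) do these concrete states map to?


BFS from 0:
Concrete reachable: {0, 1, 2, 3, 5, 6, 7, 8, 10, 11, 12, 13}
Abstract via predicates (s mod 5 == 2), (bit_1(s)==1), (bit_3(s)==1), (s>=9):
  (0,0,0,0) <- {0, 1, 5}
  (0,0,1,0) <- {8}
  (0,0,1,1) <- {13}
  (0,1,0,0) <- {3, 6}
  (0,1,1,1) <- {10, 11}
  (1,0,1,1) <- {12}
  (1,1,0,0) <- {2, 7}
Distinct abstract states = 7

7


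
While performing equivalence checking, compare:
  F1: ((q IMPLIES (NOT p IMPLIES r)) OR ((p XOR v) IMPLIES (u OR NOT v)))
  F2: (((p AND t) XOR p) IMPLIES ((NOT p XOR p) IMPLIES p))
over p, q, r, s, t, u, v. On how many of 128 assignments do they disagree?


F1 = ((q IMPLIES (NOT p IMPLIES r)) OR ((p XOR v) IMPLIES (u OR NOT v)))
F2 = (((p AND t) XOR p) IMPLIES ((NOT p XOR p) IMPLIES p))
Evaluate both on each of 128 rows (bits = p,q,r,s,t,u,v):
  row 0 [0000000]: F1=1 F2=1 -> 0
  row 1 [0000001]: F1=1 F2=1 -> 0
  row 2 [0000010]: F1=1 F2=1 -> 0
  row 3 [0000011]: F1=1 F2=1 -> 0
  row 4 [0000100]: F1=1 F2=1 -> 0
  (every remaining row is evaluated the same way; all 128 results are listed next)
Full result column, 8 rows per line (p,q,r,s fixed per line; t,u,v runs 000..111 left to right):
  rows 0-7 [p,q,r,s=0000]: 00000000  (ones: 0)
  rows 8-15 [p,q,r,s=0001]: 00000000  (ones: 0)
  rows 16-23 [p,q,r,s=0010]: 00000000  (ones: 0)
  rows 24-31 [p,q,r,s=0011]: 00000000  (ones: 0)
  rows 32-39 [p,q,r,s=0100]: 01000100  (ones: 2)
  rows 40-47 [p,q,r,s=0101]: 01000100  (ones: 2)
  rows 48-55 [p,q,r,s=0110]: 00000000  (ones: 0)
  rows 56-63 [p,q,r,s=0111]: 00000000  (ones: 0)
  rows 64-71 [p,q,r,s=1000]: 00000000  (ones: 0)
  rows 72-79 [p,q,r,s=1001]: 00000000  (ones: 0)
  rows 80-87 [p,q,r,s=1010]: 00000000  (ones: 0)
  rows 88-95 [p,q,r,s=1011]: 00000000  (ones: 0)
  rows 96-103 [p,q,r,s=1100]: 00000000  (ones: 0)
  rows 104-111 [p,q,r,s=1101]: 00000000  (ones: 0)
  rows 112-119 [p,q,r,s=1110]: 00000000  (ones: 0)
  rows 120-127 [p,q,r,s=1111]: 00000000  (ones: 0)
Disagreements = 0+0+0+0+2+2+0+0+0+0+0+0+0+0+0+0 = 4

4


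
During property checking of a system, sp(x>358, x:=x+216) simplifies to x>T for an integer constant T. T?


Formula: sp(P, x:=E) = exists old_x. (x = E[old_x/x]) AND P[old_x/x] (old_x is the value of x before the assignment; eliminate old_x by solving x = E[old_x/x] for old_x)
Step 1: Precondition P: x>358, i.e. old_x > 358
Step 2: Assignment gives x = old_x + 216, so old_x = x - 216
Step 3: Substitute into P: x - 216 > 358
Step 4: Simplify: x > 358+216 = 574

574


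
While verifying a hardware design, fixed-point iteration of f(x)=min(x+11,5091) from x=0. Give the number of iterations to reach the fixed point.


Step 1: x=0, cap=5091, increment=11
Step 2: x grows by 11 each step until capped at 5091; fixed point is x=5091
Step 3: iterations = ceil(5091/11) = 463

463


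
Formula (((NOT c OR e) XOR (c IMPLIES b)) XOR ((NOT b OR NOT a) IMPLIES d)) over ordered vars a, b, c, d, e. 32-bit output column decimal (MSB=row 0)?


Formula: (((NOT c OR e) XOR (c IMPLIES b)) XOR ((NOT b OR NOT a) IMPLIES d)) over a, b, c, d, e (32 rows)
Evaluate each row (bits = a,b,c,d,e, MSB first):
  row 0 [00000]: (((NOT 0 OR 0) XOR (0 IMPLIES 0)) XOR ((NOT 0 OR NOT 0) IMPLIES 0)) -> 0
  row 1 [00001]: (((NOT 0 OR 1) XOR (0 IMPLIES 0)) XOR ((NOT 0 OR NOT 0) IMPLIES 0)) -> 0
  row 2 [00010]: (((NOT 0 OR 0) XOR (0 IMPLIES 0)) XOR ((NOT 0 OR NOT 0) IMPLIES 1)) -> 1
  row 3 [00011]: (((NOT 0 OR 1) XOR (0 IMPLIES 0)) XOR ((NOT 0 OR NOT 0) IMPLIES 1)) -> 1
  row 4 [00100]: (((NOT 1 OR 0) XOR (1 IMPLIES 0)) XOR ((NOT 0 OR NOT 0) IMPLIES 0)) -> 0
  row 5 [00101]: (((NOT 1 OR 1) XOR (1 IMPLIES 0)) XOR ((NOT 0 OR NOT 0) IMPLIES 0)) -> 1
  row 6 [00110]: (((NOT 1 OR 0) XOR (1 IMPLIES 0)) XOR ((NOT 0 OR NOT 0) IMPLIES 1)) -> 1
  row 7 [00111]: (((NOT 1 OR 1) XOR (1 IMPLIES 0)) XOR ((NOT 0 OR NOT 0) IMPLIES 1)) -> 0
  row 8 [01000]: (((NOT 0 OR 0) XOR (0 IMPLIES 1)) XOR ((NOT 1 OR NOT 0) IMPLIES 0)) -> 0
  row 9 [01001]: (((NOT 0 OR 1) XOR (0 IMPLIES 1)) XOR ((NOT 1 OR NOT 0) IMPLIES 0)) -> 0
  row 10 [01010]: (((NOT 0 OR 0) XOR (0 IMPLIES 1)) XOR ((NOT 1 OR NOT 0) IMPLIES 1)) -> 1
  row 11 [01011]: (((NOT 0 OR 1) XOR (0 IMPLIES 1)) XOR ((NOT 1 OR NOT 0) IMPLIES 1)) -> 1
  row 12 [01100]: (((NOT 1 OR 0) XOR (1 IMPLIES 1)) XOR ((NOT 1 OR NOT 0) IMPLIES 0)) -> 1
  row 13 [01101]: (((NOT 1 OR 1) XOR (1 IMPLIES 1)) XOR ((NOT 1 OR NOT 0) IMPLIES 0)) -> 0
  row 14 [01110]: (((NOT 1 OR 0) XOR (1 IMPLIES 1)) XOR ((NOT 1 OR NOT 0) IMPLIES 1)) -> 0
  row 15 [01111]: (((NOT 1 OR 1) XOR (1 IMPLIES 1)) XOR ((NOT 1 OR NOT 0) IMPLIES 1)) -> 1
  row 16 [10000]: (((NOT 0 OR 0) XOR (0 IMPLIES 0)) XOR ((NOT 0 OR NOT 1) IMPLIES 0)) -> 0
  row 17 [10001]: (((NOT 0 OR 1) XOR (0 IMPLIES 0)) XOR ((NOT 0 OR NOT 1) IMPLIES 0)) -> 0
  row 18 [10010]: (((NOT 0 OR 0) XOR (0 IMPLIES 0)) XOR ((NOT 0 OR NOT 1) IMPLIES 1)) -> 1
  row 19 [10011]: (((NOT 0 OR 1) XOR (0 IMPLIES 0)) XOR ((NOT 0 OR NOT 1) IMPLIES 1)) -> 1
  row 20 [10100]: (((NOT 1 OR 0) XOR (1 IMPLIES 0)) XOR ((NOT 0 OR NOT 1) IMPLIES 0)) -> 0
  row 21 [10101]: (((NOT 1 OR 1) XOR (1 IMPLIES 0)) XOR ((NOT 0 OR NOT 1) IMPLIES 0)) -> 1
  row 22 [10110]: (((NOT 1 OR 0) XOR (1 IMPLIES 0)) XOR ((NOT 0 OR NOT 1) IMPLIES 1)) -> 1
  row 23 [10111]: (((NOT 1 OR 1) XOR (1 IMPLIES 0)) XOR ((NOT 0 OR NOT 1) IMPLIES 1)) -> 0
  row 24 [11000]: (((NOT 0 OR 0) XOR (0 IMPLIES 1)) XOR ((NOT 1 OR NOT 1) IMPLIES 0)) -> 1
  row 25 [11001]: (((NOT 0 OR 1) XOR (0 IMPLIES 1)) XOR ((NOT 1 OR NOT 1) IMPLIES 0)) -> 1
  row 26 [11010]: (((NOT 0 OR 0) XOR (0 IMPLIES 1)) XOR ((NOT 1 OR NOT 1) IMPLIES 1)) -> 1
  row 27 [11011]: (((NOT 0 OR 1) XOR (0 IMPLIES 1)) XOR ((NOT 1 OR NOT 1) IMPLIES 1)) -> 1
  row 28 [11100]: (((NOT 1 OR 0) XOR (1 IMPLIES 1)) XOR ((NOT 1 OR NOT 1) IMPLIES 0)) -> 0
  row 29 [11101]: (((NOT 1 OR 1) XOR (1 IMPLIES 1)) XOR ((NOT 1 OR NOT 1) IMPLIES 0)) -> 1
  row 30 [11110]: (((NOT 1 OR 0) XOR (1 IMPLIES 1)) XOR ((NOT 1 OR NOT 1) IMPLIES 1)) -> 0
  row 31 [11111]: (((NOT 1 OR 1) XOR (1 IMPLIES 1)) XOR ((NOT 1 OR NOT 1) IMPLIES 1)) -> 1
Full result column, 4 rows per line (a,b,c fixed per line; d,e runs 00..11 left to right):
  rows 0-3 [a,b,c=000]: 0011  = hex 3
  rows 4-7 [a,b,c=001]: 0110  = hex 6
  rows 8-11 [a,b,c=010]: 0011  = hex 3
  rows 12-15 [a,b,c=011]: 1001  = hex 9
  rows 16-19 [a,b,c=100]: 0011  = hex 3
  rows 20-23 [a,b,c=101]: 0110  = hex 6
  rows 24-27 [a,b,c=110]: 1111  = hex F
  rows 28-31 [a,b,c=111]: 0101  = hex 5
Output column (row 0 .. row 31) = 00110110001110010011011011110101
Output column grouped in 4s = 0011 0110 0011 1001 0011 0110 1111 0101 = 0x363936F5
Convert to decimal digit by digit (value = value*16 + digit):
  3 -> 3
  3*16 + 6 = 54
  54*16 + 3 = 867
  867*16 + 9 = 13881
  13881*16 + 3 = 222099
  222099*16 + 6 = 3553590
  3553590*16 + 15 (F) = 56857455
  56857455*16 + 5 = 909719285
Decimal = 909719285

909719285


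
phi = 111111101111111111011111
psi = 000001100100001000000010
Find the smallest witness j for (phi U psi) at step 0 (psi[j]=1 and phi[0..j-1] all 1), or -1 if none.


(phi U psi) at 0: need smallest j with psi[j]=1 and phi[i]=1 for all i in [0,j).
Scan from step 0:
  step 0: phi=1, psi=0 -> continue
  step 1: phi=1, psi=0 -> continue
  step 2: phi=1, psi=0 -> continue
  step 3: phi=1, psi=0 -> continue
  step 5: psi=1 and phi held for [0,5) -> witness found
Witness step = 5

5


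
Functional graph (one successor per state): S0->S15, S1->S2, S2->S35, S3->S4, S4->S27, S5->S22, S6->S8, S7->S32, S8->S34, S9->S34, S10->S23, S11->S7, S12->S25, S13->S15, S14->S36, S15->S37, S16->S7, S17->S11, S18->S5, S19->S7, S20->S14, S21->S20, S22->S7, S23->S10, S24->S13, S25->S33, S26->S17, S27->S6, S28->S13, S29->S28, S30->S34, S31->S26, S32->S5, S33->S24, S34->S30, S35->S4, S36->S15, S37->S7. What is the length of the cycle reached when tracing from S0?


Trace from S0 until a state repeats:
  S0 -> S15 -> S37 -> S7 -> S32 -> S5 -> S22 -> S7
S7 first seen at step 3, revisited at step 7.
Cycle length = 7 - 3 = 4

4


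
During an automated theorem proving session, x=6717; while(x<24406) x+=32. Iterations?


Step 1: x goes from 6717 toward 24406 by 32; the body runs while x<24406, so iterations = ceil((bound-start)/step)
Step 2: Distance=17689
Step 3: ceil(17689/32)=553

553


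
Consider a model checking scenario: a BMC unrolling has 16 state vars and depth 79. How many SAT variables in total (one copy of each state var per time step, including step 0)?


BMC unrolls to depth k, creating one copy of each state var for steps 0..k.
Step count = 79 + 1 = 80 (steps 0 through 79)
Vars per step = 16
Total = 16 * 80 = 1280

1280


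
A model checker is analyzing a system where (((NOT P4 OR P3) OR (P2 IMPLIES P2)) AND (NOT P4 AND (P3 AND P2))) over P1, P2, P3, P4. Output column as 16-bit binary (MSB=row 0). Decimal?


Formula: (((NOT P4 OR P3) OR (P2 IMPLIES P2)) AND (NOT P4 AND (P3 AND P2))) over P1, P2, P3, P4 (16 rows)
Evaluate each row (bits = P1,P2,P3,P4, MSB first):
  row 0 [0000]: (((NOT 0 OR 0) OR (0 IMPLIES 0)) AND (NOT 0 AND (0 AND 0))) -> 0
  row 1 [0001]: (((NOT 1 OR 0) OR (0 IMPLIES 0)) AND (NOT 1 AND (0 AND 0))) -> 0
  row 2 [0010]: (((NOT 0 OR 1) OR (0 IMPLIES 0)) AND (NOT 0 AND (1 AND 0))) -> 0
  row 3 [0011]: (((NOT 1 OR 1) OR (0 IMPLIES 0)) AND (NOT 1 AND (1 AND 0))) -> 0
  row 4 [0100]: (((NOT 0 OR 0) OR (1 IMPLIES 1)) AND (NOT 0 AND (0 AND 1))) -> 0
  row 5 [0101]: (((NOT 1 OR 0) OR (1 IMPLIES 1)) AND (NOT 1 AND (0 AND 1))) -> 0
  row 6 [0110]: (((NOT 0 OR 1) OR (1 IMPLIES 1)) AND (NOT 0 AND (1 AND 1))) -> 1
  row 7 [0111]: (((NOT 1 OR 1) OR (1 IMPLIES 1)) AND (NOT 1 AND (1 AND 1))) -> 0
  row 8 [1000]: (((NOT 0 OR 0) OR (0 IMPLIES 0)) AND (NOT 0 AND (0 AND 0))) -> 0
  row 9 [1001]: (((NOT 1 OR 0) OR (0 IMPLIES 0)) AND (NOT 1 AND (0 AND 0))) -> 0
  row 10 [1010]: (((NOT 0 OR 1) OR (0 IMPLIES 0)) AND (NOT 0 AND (1 AND 0))) -> 0
  row 11 [1011]: (((NOT 1 OR 1) OR (0 IMPLIES 0)) AND (NOT 1 AND (1 AND 0))) -> 0
  row 12 [1100]: (((NOT 0 OR 0) OR (1 IMPLIES 1)) AND (NOT 0 AND (0 AND 1))) -> 0
  row 13 [1101]: (((NOT 1 OR 0) OR (1 IMPLIES 1)) AND (NOT 1 AND (0 AND 1))) -> 0
  row 14 [1110]: (((NOT 0 OR 1) OR (1 IMPLIES 1)) AND (NOT 0 AND (1 AND 1))) -> 1
  row 15 [1111]: (((NOT 1 OR 1) OR (1 IMPLIES 1)) AND (NOT 1 AND (1 AND 1))) -> 0
Full result column, 4 rows per line (P1,P2 fixed per line; P3,P4 runs 00..11 left to right):
  rows 0-3 [P1,P2=00]: 0000  = hex 0
  rows 4-7 [P1,P2=01]: 0010  = hex 2
  rows 8-11 [P1,P2=10]: 0000  = hex 0
  rows 12-15 [P1,P2=11]: 0010  = hex 2
Output column (row 0 .. row 15) = 0000001000000010
Output column grouped in 4s = 0000 0010 0000 0010 = 0x0202
Convert to decimal digit by digit (value = value*16 + digit):
  0 -> 0
  0*16 + 2 = 2
  2*16 + 0 = 32
  32*16 + 2 = 514
Decimal = 514

514


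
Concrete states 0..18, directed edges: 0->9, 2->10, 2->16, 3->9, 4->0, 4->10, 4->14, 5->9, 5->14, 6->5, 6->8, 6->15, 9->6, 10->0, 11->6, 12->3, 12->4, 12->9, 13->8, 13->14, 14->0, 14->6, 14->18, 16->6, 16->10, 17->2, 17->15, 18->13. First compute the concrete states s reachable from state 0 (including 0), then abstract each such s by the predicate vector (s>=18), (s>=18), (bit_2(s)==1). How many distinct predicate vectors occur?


BFS from 0:
Concrete reachable: {0, 5, 6, 8, 9, 13, 14, 15, 18}
Abstract via predicates (s>=18), (s>=18), (bit_2(s)==1):
  (0,0,0) <- {0, 8, 9}
  (0,0,1) <- {5, 6, 13, 14, 15}
  (1,1,0) <- {18}
Distinct abstract states = 3

3


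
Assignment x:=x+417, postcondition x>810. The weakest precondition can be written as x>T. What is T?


Formula: wp(x:=E, P) = P[E/x] (substitute E for x in postcondition)
Step 1: Postcondition: x>810
Step 2: Substitute x+417 for x: x+417>810
Step 3: Solve for x: x > 810-417 = 393

393


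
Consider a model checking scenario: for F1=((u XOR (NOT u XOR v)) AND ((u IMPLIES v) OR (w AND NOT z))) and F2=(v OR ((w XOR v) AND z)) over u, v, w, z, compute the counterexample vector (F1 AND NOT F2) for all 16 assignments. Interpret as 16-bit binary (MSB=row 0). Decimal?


F1 = ((u XOR (NOT u XOR v)) AND ((u IMPLIES v) OR (w AND NOT z)))
F2 = (v OR ((w XOR v) AND z))
Counterexample to F1=>F2 is where F1=1 and F2=0.
Evaluate each row (bits = u,v,w,z, MSB first):
  row 0 [0000]: F1=1 F2=0 -> F1&~F2 -> 1
  row 1 [0001]: F1=1 F2=0 -> F1&~F2 -> 1
  row 2 [0010]: F1=1 F2=0 -> F1&~F2 -> 1
  row 3 [0011]: F1=1 F2=1 -> F1&~F2 -> 0
  row 4 [0100]: F1=0 F2=1 -> F1&~F2 -> 0
  row 5 [0101]: F1=0 F2=1 -> F1&~F2 -> 0
  row 6 [0110]: F1=0 F2=1 -> F1&~F2 -> 0
  row 7 [0111]: F1=0 F2=1 -> F1&~F2 -> 0
  row 8 [1000]: F1=0 F2=0 -> F1&~F2 -> 0
  row 9 [1001]: F1=0 F2=0 -> F1&~F2 -> 0
  row 10 [1010]: F1=1 F2=0 -> F1&~F2 -> 1
  row 11 [1011]: F1=0 F2=1 -> F1&~F2 -> 0
  row 12 [1100]: F1=0 F2=1 -> F1&~F2 -> 0
  row 13 [1101]: F1=0 F2=1 -> F1&~F2 -> 0
  row 14 [1110]: F1=0 F2=1 -> F1&~F2 -> 0
  row 15 [1111]: F1=0 F2=1 -> F1&~F2 -> 0
Full result column, 4 rows per line (u,v fixed per line; w,z runs 00..11 left to right):
  rows 0-3 [u,v=00]: 1110  = hex E
  rows 4-7 [u,v=01]: 0000  = hex 0
  rows 8-11 [u,v=10]: 0010  = hex 2
  rows 12-15 [u,v=11]: 0000  = hex 0
Counterexample vector (row 0 .. row 15) = 1110000000100000
Output column grouped in 4s = 1110 0000 0010 0000 = 0xE020
Convert to decimal digit by digit (value = value*16 + digit):
  E -> 14
  14*16 + 0 = 224
  224*16 + 2 = 3586
  3586*16 + 0 = 57376
Decimal = 57376

57376


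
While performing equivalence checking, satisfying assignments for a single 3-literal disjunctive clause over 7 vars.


Step 1: Total=2^7=128
Step 2: Unsat when all 3 false: 2^4=16
Step 3: Sat=128-16=112

112


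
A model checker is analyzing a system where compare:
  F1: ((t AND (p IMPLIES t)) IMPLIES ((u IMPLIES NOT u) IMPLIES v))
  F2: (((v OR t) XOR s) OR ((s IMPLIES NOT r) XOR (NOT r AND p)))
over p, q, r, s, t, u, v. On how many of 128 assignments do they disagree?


F1 = ((t AND (p IMPLIES t)) IMPLIES ((u IMPLIES NOT u) IMPLIES v))
F2 = (((v OR t) XOR s) OR ((s IMPLIES NOT r) XOR (NOT r AND p)))
Evaluate both on each of 128 rows (bits = p,q,r,s,t,u,v):
  row 0 [0000000]: F1=1 F2=1 -> 0
  row 1 [0000001]: F1=1 F2=1 -> 0
  row 2 [0000010]: F1=1 F2=1 -> 0
  row 3 [0000011]: F1=1 F2=1 -> 0
  row 4 [0000100]: F1=0 F2=1 (differ) -> 1
  (every remaining row is evaluated the same way; all 128 results are listed next)
Full result column, 8 rows per line (p,q,r,s fixed per line; t,u,v runs 000..111 left to right):
  rows 0-7 [p,q,r,s=0000]: 00001000  (ones: 1)
  rows 8-15 [p,q,r,s=0001]: 00001000  (ones: 1)
  rows 16-23 [p,q,r,s=0010]: 00001000  (ones: 1)
  rows 24-31 [p,q,r,s=0011]: 01010111  (ones: 5)
  rows 32-39 [p,q,r,s=0100]: 00001000  (ones: 1)
  rows 40-47 [p,q,r,s=0101]: 00001000  (ones: 1)
  rows 48-55 [p,q,r,s=0110]: 00001000  (ones: 1)
  rows 56-63 [p,q,r,s=0111]: 01010111  (ones: 5)
  rows 64-71 [p,q,r,s=1000]: 10101000  (ones: 3)
  rows 72-79 [p,q,r,s=1001]: 01010111  (ones: 5)
  rows 80-87 [p,q,r,s=1010]: 00001000  (ones: 1)
  rows 88-95 [p,q,r,s=1011]: 01010111  (ones: 5)
  rows 96-103 [p,q,r,s=1100]: 10101000  (ones: 3)
  rows 104-111 [p,q,r,s=1101]: 01010111  (ones: 5)
  rows 112-119 [p,q,r,s=1110]: 00001000  (ones: 1)
  rows 120-127 [p,q,r,s=1111]: 01010111  (ones: 5)
Disagreements = 1+1+1+5+1+1+1+5+3+5+1+5+3+5+1+5 = 44

44


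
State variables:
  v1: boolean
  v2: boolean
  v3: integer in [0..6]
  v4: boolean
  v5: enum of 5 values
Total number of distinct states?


State space = product of domain sizes of all variables.
Domain sizes:
  v1 (boolean): 2
  v2 (boolean): 2
  v3 (integer in [0..6]): 7
  v4 (boolean): 2
  v5 (enum of 5 values): 5
Product = 2 * 2 * 7 * 2 * 5 = 280

280


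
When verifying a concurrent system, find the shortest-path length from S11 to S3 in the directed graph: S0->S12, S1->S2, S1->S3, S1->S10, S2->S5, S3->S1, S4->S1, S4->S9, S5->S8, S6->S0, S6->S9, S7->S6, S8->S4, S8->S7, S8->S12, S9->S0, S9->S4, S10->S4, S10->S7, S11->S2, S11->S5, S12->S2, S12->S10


BFS layer-by-layer from S11:
  dist 0: {S11}
  dist 1: {S2, S5}
  dist 2: {S8}
  dist 3: {S4, S7, S12}
  dist 4: {S1, S6, S9, S10}
  dist 5: {S0, S3}
  -> S3 reached at distance 5
Shortest path length = 5

5


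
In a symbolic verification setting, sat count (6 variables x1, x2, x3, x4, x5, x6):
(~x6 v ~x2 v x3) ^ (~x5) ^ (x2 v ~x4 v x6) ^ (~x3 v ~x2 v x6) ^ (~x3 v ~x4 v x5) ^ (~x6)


CNF with 6 clauses over 6 vars (64 assignments).
An assignment satisfies CNF iff every clause has >=1 true literal.
Check each row (bits = x1,x2,x3,x4,x5,x6; clause T/F shown):
  row 0 [000000]: clauses=TTTTTT -> 1
  row 1 [000001]: clauses=TTTTTF -> 0
  row 2 [000010]: clauses=TFTTTT -> 0
  row 3 [000011]: clauses=TFTTTF -> 0
  row 4 [000100]: clauses=TTFTTT -> 0
  (every remaining row is evaluated the same way; all 64 results are listed next)
Full result column, 8 rows per line (x1,x2,x3 fixed per line; x4,x5,x6 runs 000..111 left to right):
  rows 0-7 [x1,x2,x3=000]: 10000000  (ones: 1)
  rows 8-15 [x1,x2,x3=001]: 10000000  (ones: 1)
  rows 16-23 [x1,x2,x3=010]: 10001000  (ones: 2)
  rows 24-31 [x1,x2,x3=011]: 00000000  (ones: 0)
  rows 32-39 [x1,x2,x3=100]: 10000000  (ones: 1)
  rows 40-47 [x1,x2,x3=101]: 10000000  (ones: 1)
  rows 48-55 [x1,x2,x3=110]: 10001000  (ones: 2)
  rows 56-63 [x1,x2,x3=111]: 00000000  (ones: 0)
Satisfying assignments = 1+1+2+0+1+1+2+0 = 8

8


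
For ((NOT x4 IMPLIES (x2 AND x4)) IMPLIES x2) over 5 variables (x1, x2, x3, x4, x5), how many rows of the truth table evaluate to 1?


Formula: ((NOT x4 IMPLIES (x2 AND x4)) IMPLIES x2) over 5 vars (32 rows)
Evaluate each row (x1, x2, x3, x4, x5 as bits, MSB first):
  row 0 [00000]: ((NOT 0 IMPLIES (0 AND 0)) IMPLIES 0) -> 1
  row 1 [00001]: ((NOT 0 IMPLIES (0 AND 0)) IMPLIES 0) -> 1
  row 2 [00010]: ((NOT 1 IMPLIES (0 AND 1)) IMPLIES 0) -> 0
  row 3 [00011]: ((NOT 1 IMPLIES (0 AND 1)) IMPLIES 0) -> 0
  row 4 [00100]: ((NOT 0 IMPLIES (0 AND 0)) IMPLIES 0) -> 1
  row 5 [00101]: ((NOT 0 IMPLIES (0 AND 0)) IMPLIES 0) -> 1
  row 6 [00110]: ((NOT 1 IMPLIES (0 AND 1)) IMPLIES 0) -> 0
  row 7 [00111]: ((NOT 1 IMPLIES (0 AND 1)) IMPLIES 0) -> 0
  row 8 [01000]: ((NOT 0 IMPLIES (1 AND 0)) IMPLIES 1) -> 1
  row 9 [01001]: ((NOT 0 IMPLIES (1 AND 0)) IMPLIES 1) -> 1
  row 10 [01010]: ((NOT 1 IMPLIES (1 AND 1)) IMPLIES 1) -> 1
  row 11 [01011]: ((NOT 1 IMPLIES (1 AND 1)) IMPLIES 1) -> 1
  row 12 [01100]: ((NOT 0 IMPLIES (1 AND 0)) IMPLIES 1) -> 1
  row 13 [01101]: ((NOT 0 IMPLIES (1 AND 0)) IMPLIES 1) -> 1
  row 14 [01110]: ((NOT 1 IMPLIES (1 AND 1)) IMPLIES 1) -> 1
  row 15 [01111]: ((NOT 1 IMPLIES (1 AND 1)) IMPLIES 1) -> 1
  row 16 [10000]: ((NOT 0 IMPLIES (0 AND 0)) IMPLIES 0) -> 1
  row 17 [10001]: ((NOT 0 IMPLIES (0 AND 0)) IMPLIES 0) -> 1
  row 18 [10010]: ((NOT 1 IMPLIES (0 AND 1)) IMPLIES 0) -> 0
  row 19 [10011]: ((NOT 1 IMPLIES (0 AND 1)) IMPLIES 0) -> 0
  row 20 [10100]: ((NOT 0 IMPLIES (0 AND 0)) IMPLIES 0) -> 1
  row 21 [10101]: ((NOT 0 IMPLIES (0 AND 0)) IMPLIES 0) -> 1
  row 22 [10110]: ((NOT 1 IMPLIES (0 AND 1)) IMPLIES 0) -> 0
  row 23 [10111]: ((NOT 1 IMPLIES (0 AND 1)) IMPLIES 0) -> 0
  row 24 [11000]: ((NOT 0 IMPLIES (1 AND 0)) IMPLIES 1) -> 1
  row 25 [11001]: ((NOT 0 IMPLIES (1 AND 0)) IMPLIES 1) -> 1
  row 26 [11010]: ((NOT 1 IMPLIES (1 AND 1)) IMPLIES 1) -> 1
  row 27 [11011]: ((NOT 1 IMPLIES (1 AND 1)) IMPLIES 1) -> 1
  row 28 [11100]: ((NOT 0 IMPLIES (1 AND 0)) IMPLIES 1) -> 1
  row 29 [11101]: ((NOT 0 IMPLIES (1 AND 0)) IMPLIES 1) -> 1
  row 30 [11110]: ((NOT 1 IMPLIES (1 AND 1)) IMPLIES 1) -> 1
  row 31 [11111]: ((NOT 1 IMPLIES (1 AND 1)) IMPLIES 1) -> 1
Full result column, 8 rows per line (x1,x2 fixed per line; x3,x4,x5 runs 000..111 left to right):
  rows 0-7 [x1,x2=00]: 11001100  (ones: 4)
  rows 8-15 [x1,x2=01]: 11111111  (ones: 8)
  rows 16-23 [x1,x2=10]: 11001100  (ones: 4)
  rows 24-31 [x1,x2=11]: 11111111  (ones: 8)
Count of 1-rows = 4+8+4+8 = 24

24


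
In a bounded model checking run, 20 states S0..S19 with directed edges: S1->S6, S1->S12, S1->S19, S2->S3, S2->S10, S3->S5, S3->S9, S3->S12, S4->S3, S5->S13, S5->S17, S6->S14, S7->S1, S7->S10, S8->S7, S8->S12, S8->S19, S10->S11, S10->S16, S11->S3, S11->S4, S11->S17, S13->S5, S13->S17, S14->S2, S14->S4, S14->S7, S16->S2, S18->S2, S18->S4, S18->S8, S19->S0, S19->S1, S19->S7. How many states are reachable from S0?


BFS from S0:
  layer 0: {S0}
Reachable set: {S0}
Count = 1

1


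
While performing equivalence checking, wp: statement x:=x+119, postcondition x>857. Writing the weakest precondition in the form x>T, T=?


Formula: wp(x:=E, P) = P[E/x] (substitute E for x in postcondition)
Step 1: Postcondition: x>857
Step 2: Substitute x+119 for x: x+119>857
Step 3: Solve for x: x > 857-119 = 738

738


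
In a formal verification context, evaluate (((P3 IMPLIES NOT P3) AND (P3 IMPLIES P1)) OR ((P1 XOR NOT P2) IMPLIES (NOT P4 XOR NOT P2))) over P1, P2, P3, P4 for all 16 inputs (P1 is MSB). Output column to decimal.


Formula: (((P3 IMPLIES NOT P3) AND (P3 IMPLIES P1)) OR ((P1 XOR NOT P2) IMPLIES (NOT P4 XOR NOT P2))) over P1, P2, P3, P4 (16 rows)
Evaluate each row (bits = P1,P2,P3,P4, MSB first):
  row 0 [0000]: (((0 IMPLIES NOT 0) AND (0 IMPLIES 0)) OR ((0 XOR NOT 0) IMPLIES (NOT 0 XOR NOT 0))) -> 1
  row 1 [0001]: (((0 IMPLIES NOT 0) AND (0 IMPLIES 0)) OR ((0 XOR NOT 0) IMPLIES (NOT 1 XOR NOT 0))) -> 1
  row 2 [0010]: (((1 IMPLIES NOT 1) AND (1 IMPLIES 0)) OR ((0 XOR NOT 0) IMPLIES (NOT 0 XOR NOT 0))) -> 0
  row 3 [0011]: (((1 IMPLIES NOT 1) AND (1 IMPLIES 0)) OR ((0 XOR NOT 0) IMPLIES (NOT 1 XOR NOT 0))) -> 1
  row 4 [0100]: (((0 IMPLIES NOT 0) AND (0 IMPLIES 0)) OR ((0 XOR NOT 1) IMPLIES (NOT 0 XOR NOT 1))) -> 1
  row 5 [0101]: (((0 IMPLIES NOT 0) AND (0 IMPLIES 0)) OR ((0 XOR NOT 1) IMPLIES (NOT 1 XOR NOT 1))) -> 1
  row 6 [0110]: (((1 IMPLIES NOT 1) AND (1 IMPLIES 0)) OR ((0 XOR NOT 1) IMPLIES (NOT 0 XOR NOT 1))) -> 1
  row 7 [0111]: (((1 IMPLIES NOT 1) AND (1 IMPLIES 0)) OR ((0 XOR NOT 1) IMPLIES (NOT 1 XOR NOT 1))) -> 1
  row 8 [1000]: (((0 IMPLIES NOT 0) AND (0 IMPLIES 1)) OR ((1 XOR NOT 0) IMPLIES (NOT 0 XOR NOT 0))) -> 1
  row 9 [1001]: (((0 IMPLIES NOT 0) AND (0 IMPLIES 1)) OR ((1 XOR NOT 0) IMPLIES (NOT 1 XOR NOT 0))) -> 1
  row 10 [1010]: (((1 IMPLIES NOT 1) AND (1 IMPLIES 1)) OR ((1 XOR NOT 0) IMPLIES (NOT 0 XOR NOT 0))) -> 1
  row 11 [1011]: (((1 IMPLIES NOT 1) AND (1 IMPLIES 1)) OR ((1 XOR NOT 0) IMPLIES (NOT 1 XOR NOT 0))) -> 1
  row 12 [1100]: (((0 IMPLIES NOT 0) AND (0 IMPLIES 1)) OR ((1 XOR NOT 1) IMPLIES (NOT 0 XOR NOT 1))) -> 1
  row 13 [1101]: (((0 IMPLIES NOT 0) AND (0 IMPLIES 1)) OR ((1 XOR NOT 1) IMPLIES (NOT 1 XOR NOT 1))) -> 1
  row 14 [1110]: (((1 IMPLIES NOT 1) AND (1 IMPLIES 1)) OR ((1 XOR NOT 1) IMPLIES (NOT 0 XOR NOT 1))) -> 1
  row 15 [1111]: (((1 IMPLIES NOT 1) AND (1 IMPLIES 1)) OR ((1 XOR NOT 1) IMPLIES (NOT 1 XOR NOT 1))) -> 0
Full result column, 4 rows per line (P1,P2 fixed per line; P3,P4 runs 00..11 left to right):
  rows 0-3 [P1,P2=00]: 1101  = hex D
  rows 4-7 [P1,P2=01]: 1111  = hex F
  rows 8-11 [P1,P2=10]: 1111  = hex F
  rows 12-15 [P1,P2=11]: 1110  = hex E
Output column (row 0 .. row 15) = 1101111111111110
Output column grouped in 4s = 1101 1111 1111 1110 = 0xDFFE
Convert to decimal digit by digit (value = value*16 + digit):
  D -> 13
  13*16 + 15 (F) = 223
  223*16 + 15 (F) = 3583
  3583*16 + 14 (E) = 57342
Decimal = 57342

57342


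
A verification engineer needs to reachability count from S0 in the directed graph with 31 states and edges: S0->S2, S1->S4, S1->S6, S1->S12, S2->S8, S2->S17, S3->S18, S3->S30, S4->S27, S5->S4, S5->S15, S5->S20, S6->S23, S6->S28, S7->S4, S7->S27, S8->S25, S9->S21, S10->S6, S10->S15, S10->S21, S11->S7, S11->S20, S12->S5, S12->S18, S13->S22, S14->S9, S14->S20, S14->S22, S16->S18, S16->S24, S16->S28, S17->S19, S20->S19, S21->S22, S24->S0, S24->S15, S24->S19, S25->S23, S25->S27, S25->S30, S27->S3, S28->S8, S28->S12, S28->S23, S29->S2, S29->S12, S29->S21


BFS from S0:
  layer 0: {S0}
  layer 1: {S2}
  layer 2: {S8, S17}
  layer 3: {S19, S25}
  layer 4: {S23, S27, S30}
  layer 5: {S3}
  layer 6: {S18}
Reachable set: {S0, S2, S3, S8, S17, S18, S19, S23, S25, S27, S30}
Count = 11

11


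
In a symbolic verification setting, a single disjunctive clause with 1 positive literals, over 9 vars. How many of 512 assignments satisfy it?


Step 1: Total=2^9=512
Step 2: Unsat when all 1 false: 2^8=256
Step 3: Sat=512-256=256

256


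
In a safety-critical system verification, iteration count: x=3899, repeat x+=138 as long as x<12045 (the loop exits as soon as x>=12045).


Step 1: x goes from 3899 toward 12045 by 138; the body runs while x<12045, so iterations = ceil((bound-start)/step)
Step 2: Distance=8146
Step 3: ceil(8146/138)=60

60


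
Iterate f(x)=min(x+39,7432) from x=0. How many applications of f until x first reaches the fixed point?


Step 1: x=0, cap=7432, increment=39
Step 2: x grows by 39 each step until capped at 7432; fixed point is x=7432
Step 3: iterations = ceil(7432/39) = 191

191


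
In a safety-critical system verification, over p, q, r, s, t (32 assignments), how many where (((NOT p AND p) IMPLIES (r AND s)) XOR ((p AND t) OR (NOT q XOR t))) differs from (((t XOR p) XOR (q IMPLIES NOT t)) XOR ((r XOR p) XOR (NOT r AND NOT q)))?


F1 = (((NOT p AND p) IMPLIES (r AND s)) XOR ((p AND t) OR (NOT q XOR t)))
F2 = (((t XOR p) XOR (q IMPLIES NOT t)) XOR ((r XOR p) XOR (NOT r AND NOT q)))
Evaluate both on each of 32 rows (bits = p,q,r,s,t):
  row 0 [00000]: F1=0 F2=0 -> 0
  row 1 [00001]: F1=1 F2=1 -> 0
  row 2 [00010]: F1=0 F2=0 -> 0
  row 3 [00011]: F1=1 F2=1 -> 0
  row 4 [00100]: F1=0 F2=0 -> 0
  row 5 [00101]: F1=1 F2=1 -> 0
  row 6 [00110]: F1=0 F2=0 -> 0
  row 7 [00111]: F1=1 F2=1 -> 0
  row 8 [01000]: F1=1 F2=1 -> 0
  row 9 [01001]: F1=0 F2=1 (differ) -> 1
  row 10 [01010]: F1=1 F2=1 -> 0
  row 11 [01011]: F1=0 F2=1 (differ) -> 1
  row 12 [01100]: F1=1 F2=0 (differ) -> 1
  row 13 [01101]: F1=0 F2=0 -> 0
  row 14 [01110]: F1=1 F2=0 (differ) -> 1
  row 15 [01111]: F1=0 F2=0 -> 0
  row 16 [10000]: F1=0 F2=0 -> 0
  row 17 [10001]: F1=0 F2=1 (differ) -> 1
  row 18 [10010]: F1=0 F2=0 -> 0
  row 19 [10011]: F1=0 F2=1 (differ) -> 1
  row 20 [10100]: F1=0 F2=0 -> 0
  row 21 [10101]: F1=0 F2=1 (differ) -> 1
  row 22 [10110]: F1=0 F2=0 -> 0
  row 23 [10111]: F1=0 F2=1 (differ) -> 1
  row 24 [11000]: F1=1 F2=1 -> 0
  row 25 [11001]: F1=0 F2=1 (differ) -> 1
  row 26 [11010]: F1=1 F2=1 -> 0
  row 27 [11011]: F1=0 F2=1 (differ) -> 1
  row 28 [11100]: F1=1 F2=0 (differ) -> 1
  row 29 [11101]: F1=0 F2=0 -> 0
  row 30 [11110]: F1=1 F2=0 (differ) -> 1
  row 31 [11111]: F1=0 F2=0 -> 0
Full result column, 8 rows per line (p,q fixed per line; r,s,t runs 000..111 left to right):
  rows 0-7 [p,q=00]: 00000000  (ones: 0)
  rows 8-15 [p,q=01]: 01011010  (ones: 4)
  rows 16-23 [p,q=10]: 01010101  (ones: 4)
  rows 24-31 [p,q=11]: 01011010  (ones: 4)
Disagreements = 0+4+4+4 = 12

12


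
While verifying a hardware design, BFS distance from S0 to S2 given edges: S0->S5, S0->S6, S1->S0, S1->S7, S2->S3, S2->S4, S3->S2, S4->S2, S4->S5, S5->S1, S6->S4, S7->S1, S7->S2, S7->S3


BFS layer-by-layer from S0:
  dist 0: {S0}
  dist 1: {S5, S6}
  dist 2: {S1, S4}
  dist 3: {S2, S7}
  -> S2 reached at distance 3
Shortest path length = 3

3


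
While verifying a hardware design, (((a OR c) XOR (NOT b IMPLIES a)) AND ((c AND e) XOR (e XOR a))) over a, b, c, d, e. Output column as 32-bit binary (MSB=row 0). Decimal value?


Formula: (((a OR c) XOR (NOT b IMPLIES a)) AND ((c AND e) XOR (e XOR a))) over a, b, c, d, e (32 rows)
Evaluate each row (bits = a,b,c,d,e, MSB first):
  row 0 [00000]: (((0 OR 0) XOR (NOT 0 IMPLIES 0)) AND ((0 AND 0) XOR (0 XOR 0))) -> 0
  row 1 [00001]: (((0 OR 0) XOR (NOT 0 IMPLIES 0)) AND ((0 AND 1) XOR (1 XOR 0))) -> 0
  row 2 [00010]: (((0 OR 0) XOR (NOT 0 IMPLIES 0)) AND ((0 AND 0) XOR (0 XOR 0))) -> 0
  row 3 [00011]: (((0 OR 0) XOR (NOT 0 IMPLIES 0)) AND ((0 AND 1) XOR (1 XOR 0))) -> 0
  row 4 [00100]: (((0 OR 1) XOR (NOT 0 IMPLIES 0)) AND ((1 AND 0) XOR (0 XOR 0))) -> 0
  row 5 [00101]: (((0 OR 1) XOR (NOT 0 IMPLIES 0)) AND ((1 AND 1) XOR (1 XOR 0))) -> 0
  row 6 [00110]: (((0 OR 1) XOR (NOT 0 IMPLIES 0)) AND ((1 AND 0) XOR (0 XOR 0))) -> 0
  row 7 [00111]: (((0 OR 1) XOR (NOT 0 IMPLIES 0)) AND ((1 AND 1) XOR (1 XOR 0))) -> 0
  row 8 [01000]: (((0 OR 0) XOR (NOT 1 IMPLIES 0)) AND ((0 AND 0) XOR (0 XOR 0))) -> 0
  row 9 [01001]: (((0 OR 0) XOR (NOT 1 IMPLIES 0)) AND ((0 AND 1) XOR (1 XOR 0))) -> 1
  row 10 [01010]: (((0 OR 0) XOR (NOT 1 IMPLIES 0)) AND ((0 AND 0) XOR (0 XOR 0))) -> 0
  row 11 [01011]: (((0 OR 0) XOR (NOT 1 IMPLIES 0)) AND ((0 AND 1) XOR (1 XOR 0))) -> 1
  row 12 [01100]: (((0 OR 1) XOR (NOT 1 IMPLIES 0)) AND ((1 AND 0) XOR (0 XOR 0))) -> 0
  row 13 [01101]: (((0 OR 1) XOR (NOT 1 IMPLIES 0)) AND ((1 AND 1) XOR (1 XOR 0))) -> 0
  row 14 [01110]: (((0 OR 1) XOR (NOT 1 IMPLIES 0)) AND ((1 AND 0) XOR (0 XOR 0))) -> 0
  row 15 [01111]: (((0 OR 1) XOR (NOT 1 IMPLIES 0)) AND ((1 AND 1) XOR (1 XOR 0))) -> 0
  row 16 [10000]: (((1 OR 0) XOR (NOT 0 IMPLIES 1)) AND ((0 AND 0) XOR (0 XOR 1))) -> 0
  row 17 [10001]: (((1 OR 0) XOR (NOT 0 IMPLIES 1)) AND ((0 AND 1) XOR (1 XOR 1))) -> 0
  row 18 [10010]: (((1 OR 0) XOR (NOT 0 IMPLIES 1)) AND ((0 AND 0) XOR (0 XOR 1))) -> 0
  row 19 [10011]: (((1 OR 0) XOR (NOT 0 IMPLIES 1)) AND ((0 AND 1) XOR (1 XOR 1))) -> 0
  row 20 [10100]: (((1 OR 1) XOR (NOT 0 IMPLIES 1)) AND ((1 AND 0) XOR (0 XOR 1))) -> 0
  row 21 [10101]: (((1 OR 1) XOR (NOT 0 IMPLIES 1)) AND ((1 AND 1) XOR (1 XOR 1))) -> 0
  row 22 [10110]: (((1 OR 1) XOR (NOT 0 IMPLIES 1)) AND ((1 AND 0) XOR (0 XOR 1))) -> 0
  row 23 [10111]: (((1 OR 1) XOR (NOT 0 IMPLIES 1)) AND ((1 AND 1) XOR (1 XOR 1))) -> 0
  row 24 [11000]: (((1 OR 0) XOR (NOT 1 IMPLIES 1)) AND ((0 AND 0) XOR (0 XOR 1))) -> 0
  row 25 [11001]: (((1 OR 0) XOR (NOT 1 IMPLIES 1)) AND ((0 AND 1) XOR (1 XOR 1))) -> 0
  row 26 [11010]: (((1 OR 0) XOR (NOT 1 IMPLIES 1)) AND ((0 AND 0) XOR (0 XOR 1))) -> 0
  row 27 [11011]: (((1 OR 0) XOR (NOT 1 IMPLIES 1)) AND ((0 AND 1) XOR (1 XOR 1))) -> 0
  row 28 [11100]: (((1 OR 1) XOR (NOT 1 IMPLIES 1)) AND ((1 AND 0) XOR (0 XOR 1))) -> 0
  row 29 [11101]: (((1 OR 1) XOR (NOT 1 IMPLIES 1)) AND ((1 AND 1) XOR (1 XOR 1))) -> 0
  row 30 [11110]: (((1 OR 1) XOR (NOT 1 IMPLIES 1)) AND ((1 AND 0) XOR (0 XOR 1))) -> 0
  row 31 [11111]: (((1 OR 1) XOR (NOT 1 IMPLIES 1)) AND ((1 AND 1) XOR (1 XOR 1))) -> 0
Full result column, 4 rows per line (a,b,c fixed per line; d,e runs 00..11 left to right):
  rows 0-3 [a,b,c=000]: 0000  = hex 0
  rows 4-7 [a,b,c=001]: 0000  = hex 0
  rows 8-11 [a,b,c=010]: 0101  = hex 5
  rows 12-15 [a,b,c=011]: 0000  = hex 0
  rows 16-19 [a,b,c=100]: 0000  = hex 0
  rows 20-23 [a,b,c=101]: 0000  = hex 0
  rows 24-27 [a,b,c=110]: 0000  = hex 0
  rows 28-31 [a,b,c=111]: 0000  = hex 0
Output column (row 0 .. row 31) = 00000000010100000000000000000000
Output column grouped in 4s = 0000 0000 0101 0000 0000 0000 0000 0000 = 0x00500000
Convert to decimal digit by digit (value = value*16 + digit):
  0 -> 0
  0*16 + 0 = 0
  0*16 + 5 = 5
  5*16 + 0 = 80
  80*16 + 0 = 1280
  1280*16 + 0 = 20480
  20480*16 + 0 = 327680
  327680*16 + 0 = 5242880
Decimal = 5242880

5242880


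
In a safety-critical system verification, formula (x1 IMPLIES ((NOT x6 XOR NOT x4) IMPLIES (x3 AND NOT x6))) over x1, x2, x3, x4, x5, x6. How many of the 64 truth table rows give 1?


Formula: (x1 IMPLIES ((NOT x6 XOR NOT x4) IMPLIES (x3 AND NOT x6))) over 6 vars (64 rows)
Evaluate each row (x1, x2, x3, x4, x5, x6 as bits, MSB first):
  row 0 [000000]: (0 IMPLIES ((NOT 0 XOR NOT 0) IMPLIES (0 AND NOT 0))) -> 1
  row 1 [000001]: (0 IMPLIES ((NOT 1 XOR NOT 0) IMPLIES (0 AND NOT 1))) -> 1
  row 2 [000010]: (0 IMPLIES ((NOT 0 XOR NOT 0) IMPLIES (0 AND NOT 0))) -> 1
  row 3 [000011]: (0 IMPLIES ((NOT 1 XOR NOT 0) IMPLIES (0 AND NOT 1))) -> 1
  row 4 [000100]: (0 IMPLIES ((NOT 0 XOR NOT 1) IMPLIES (0 AND NOT 0))) -> 1
  (every remaining row is evaluated the same way; all 64 results are listed next)
Full result column, 8 rows per line (x1,x2,x3 fixed per line; x4,x5,x6 runs 000..111 left to right):
  rows 0-7 [x1,x2,x3=000]: 11111111  (ones: 8)
  rows 8-15 [x1,x2,x3=001]: 11111111  (ones: 8)
  rows 16-23 [x1,x2,x3=010]: 11111111  (ones: 8)
  rows 24-31 [x1,x2,x3=011]: 11111111  (ones: 8)
  rows 32-39 [x1,x2,x3=100]: 10100101  (ones: 4)
  rows 40-47 [x1,x2,x3=101]: 10101111  (ones: 6)
  rows 48-55 [x1,x2,x3=110]: 10100101  (ones: 4)
  rows 56-63 [x1,x2,x3=111]: 10101111  (ones: 6)
Count of 1-rows = 8+8+8+8+4+6+4+6 = 52

52


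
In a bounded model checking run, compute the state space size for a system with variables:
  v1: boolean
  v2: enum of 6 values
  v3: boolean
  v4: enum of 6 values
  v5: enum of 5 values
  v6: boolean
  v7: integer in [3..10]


State space = product of domain sizes of all variables.
Domain sizes:
  v1 (boolean): 2
  v2 (enum of 6 values): 6
  v3 (boolean): 2
  v4 (enum of 6 values): 6
  v5 (enum of 5 values): 5
  v6 (boolean): 2
  v7 (integer in [3..10]): 8
Product = 2 * 6 * 2 * 6 * 5 * 2 * 8 = 11520

11520


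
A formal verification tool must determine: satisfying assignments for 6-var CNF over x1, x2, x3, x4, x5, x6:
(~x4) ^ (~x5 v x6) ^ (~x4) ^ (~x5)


CNF with 4 clauses over 6 vars (64 assignments).
An assignment satisfies CNF iff every clause has >=1 true literal.
Check each row (bits = x1,x2,x3,x4,x5,x6; clause T/F shown):
  row 0 [000000]: clauses=TTTT -> 1
  row 1 [000001]: clauses=TTTT -> 1
  row 2 [000010]: clauses=TFTF -> 0
  row 3 [000011]: clauses=TTTF -> 0
  row 4 [000100]: clauses=FTFT -> 0
  (every remaining row is evaluated the same way; all 64 results are listed next)
Full result column, 8 rows per line (x1,x2,x3 fixed per line; x4,x5,x6 runs 000..111 left to right):
  rows 0-7 [x1,x2,x3=000]: 11000000  (ones: 2)
  rows 8-15 [x1,x2,x3=001]: 11000000  (ones: 2)
  rows 16-23 [x1,x2,x3=010]: 11000000  (ones: 2)
  rows 24-31 [x1,x2,x3=011]: 11000000  (ones: 2)
  rows 32-39 [x1,x2,x3=100]: 11000000  (ones: 2)
  rows 40-47 [x1,x2,x3=101]: 11000000  (ones: 2)
  rows 48-55 [x1,x2,x3=110]: 11000000  (ones: 2)
  rows 56-63 [x1,x2,x3=111]: 11000000  (ones: 2)
Satisfying assignments = 2+2+2+2+2+2+2+2 = 16

16


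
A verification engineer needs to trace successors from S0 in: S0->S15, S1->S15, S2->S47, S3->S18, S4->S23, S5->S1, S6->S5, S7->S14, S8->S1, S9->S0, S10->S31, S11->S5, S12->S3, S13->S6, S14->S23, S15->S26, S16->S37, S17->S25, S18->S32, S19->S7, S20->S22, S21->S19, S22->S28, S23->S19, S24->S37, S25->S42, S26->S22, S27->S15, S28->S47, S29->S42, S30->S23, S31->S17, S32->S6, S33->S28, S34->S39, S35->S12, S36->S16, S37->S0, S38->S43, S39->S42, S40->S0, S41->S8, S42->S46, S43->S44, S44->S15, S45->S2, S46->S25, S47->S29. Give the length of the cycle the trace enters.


Trace from S0 until a state repeats:
  S0 -> S15 -> S26 -> S22 -> S28 -> S47 -> S29 -> S42 -> S46 -> S25 -> S42
S42 first seen at step 7, revisited at step 10.
Cycle length = 10 - 7 = 3

3
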